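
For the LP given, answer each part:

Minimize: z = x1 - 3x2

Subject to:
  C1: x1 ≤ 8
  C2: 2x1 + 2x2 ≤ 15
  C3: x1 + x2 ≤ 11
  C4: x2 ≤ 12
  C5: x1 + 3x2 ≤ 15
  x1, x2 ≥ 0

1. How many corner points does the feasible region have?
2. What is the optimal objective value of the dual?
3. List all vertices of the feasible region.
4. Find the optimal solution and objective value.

1. 4
2. -15 (by strong duality, equal to the primal optimum)
3. (0, 0), (7.5, 0), (3.75, 3.75), (0, 5)
4. x1 = 0, x2 = 5, z = -15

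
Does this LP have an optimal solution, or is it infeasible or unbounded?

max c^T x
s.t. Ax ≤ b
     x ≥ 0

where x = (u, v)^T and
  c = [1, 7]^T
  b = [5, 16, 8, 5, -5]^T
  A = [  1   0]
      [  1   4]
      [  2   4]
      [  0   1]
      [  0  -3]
The point (0, 2) satisfies every constraint, so the LP is feasible; the constraints give u ≤ 5 and v ≤ 5, which with u, v ≥ 0 keep the feasible region inside a bounded box. A feasible, bounded LP attains a finite optimum at a vertex.

Evaluating z = u + 7v at each vertex:
  (0, 1.667): z = 11.67
  (0.6667, 1.667): z = 12.33
  (0, 2): z = 14

Feasible with finite optimum z* = 14 at (0, 2).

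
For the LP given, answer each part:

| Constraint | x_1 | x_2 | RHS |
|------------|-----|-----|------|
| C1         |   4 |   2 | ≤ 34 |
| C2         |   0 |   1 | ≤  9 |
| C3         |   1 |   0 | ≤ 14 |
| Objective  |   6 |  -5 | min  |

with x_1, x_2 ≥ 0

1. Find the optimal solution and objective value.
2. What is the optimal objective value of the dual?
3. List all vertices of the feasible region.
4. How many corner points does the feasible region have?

1. x_1 = 0, x_2 = 9, z = -45
2. -45 (by strong duality, equal to the primal optimum)
3. (0, 0), (8.5, 0), (4, 9), (0, 9)
4. 4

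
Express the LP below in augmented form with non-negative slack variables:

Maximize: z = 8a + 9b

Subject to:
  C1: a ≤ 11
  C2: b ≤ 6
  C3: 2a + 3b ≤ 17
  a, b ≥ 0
max z = 8a + 9b

s.t.
  a + s1 = 11
  b + s2 = 6
  2a + 3b + s3 = 17
  a, b, s1, s2, s3 ≥ 0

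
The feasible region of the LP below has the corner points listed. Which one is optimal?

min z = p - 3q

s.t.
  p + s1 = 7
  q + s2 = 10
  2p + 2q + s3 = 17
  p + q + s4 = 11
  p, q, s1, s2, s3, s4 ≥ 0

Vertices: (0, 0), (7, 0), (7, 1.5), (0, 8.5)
(0, 8.5) with z = -25.5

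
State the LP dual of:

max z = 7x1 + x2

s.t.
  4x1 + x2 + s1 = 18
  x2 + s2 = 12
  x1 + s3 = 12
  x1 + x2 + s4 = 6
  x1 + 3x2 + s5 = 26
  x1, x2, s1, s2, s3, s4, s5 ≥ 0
Minimize: z = 18y1 + 12y2 + 12y3 + 6y4 + 26y5

Subject to:
  C1: -4y1 - y3 - y4 - y5 ≤ -7
  C2: -y1 - y2 - y4 - 3y5 ≤ -1
  y1, y2, y3, y4, y5 ≥ 0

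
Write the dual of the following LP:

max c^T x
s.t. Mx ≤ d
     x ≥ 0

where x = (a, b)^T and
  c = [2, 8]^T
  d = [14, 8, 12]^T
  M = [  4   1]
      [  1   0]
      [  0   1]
Minimize: z = 14y1 + 8y2 + 12y3

Subject to:
  C1: -4y1 - y2 ≤ -2
  C2: -y1 - y3 ≤ -8
  y1, y2, y3 ≥ 0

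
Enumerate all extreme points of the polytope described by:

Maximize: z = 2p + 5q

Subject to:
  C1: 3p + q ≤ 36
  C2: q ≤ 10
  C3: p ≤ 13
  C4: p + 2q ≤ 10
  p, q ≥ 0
Each vertex is the intersection of two constraint boundaries that also satisfies all remaining constraints:
  p = 0 and q = 0 → (0, 0)
  p + 2q = 10 and q = 0 → (10, 0)
  p + 2q = 10 and p = 0 → (0, 5)

Vertices: (0, 0), (10, 0), (0, 5)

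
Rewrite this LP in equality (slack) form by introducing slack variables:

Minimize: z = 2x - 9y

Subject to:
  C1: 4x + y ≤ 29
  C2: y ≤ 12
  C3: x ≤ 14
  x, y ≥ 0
min z = 2x - 9y

s.t.
  4x + y + s1 = 29
  y + s2 = 12
  x + s3 = 14
  x, y, s1, s2, s3 ≥ 0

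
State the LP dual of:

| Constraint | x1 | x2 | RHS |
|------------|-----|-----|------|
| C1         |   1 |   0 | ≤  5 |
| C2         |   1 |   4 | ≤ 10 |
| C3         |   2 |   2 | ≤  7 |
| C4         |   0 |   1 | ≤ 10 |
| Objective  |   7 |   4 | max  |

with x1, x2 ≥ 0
Minimize: z = 5y1 + 10y2 + 7y3 + 10y4

Subject to:
  C1: -y1 - y2 - 2y3 ≤ -7
  C2: -4y2 - 2y3 - y4 ≤ -4
  y1, y2, y3, y4 ≥ 0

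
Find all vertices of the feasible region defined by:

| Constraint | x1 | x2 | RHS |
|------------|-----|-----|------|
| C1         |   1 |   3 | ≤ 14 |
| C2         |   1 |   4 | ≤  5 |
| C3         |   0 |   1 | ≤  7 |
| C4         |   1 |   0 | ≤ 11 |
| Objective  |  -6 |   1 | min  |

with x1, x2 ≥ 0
Each vertex is the intersection of two constraint boundaries that also satisfies all remaining constraints:
  x1 = 0 and x2 = 0 → (0, 0)
  x1 + 4x2 = 5 and x2 = 0 → (5, 0)
  x1 + 4x2 = 5 and x1 = 0 → (0, 1.25)

Vertices: (0, 0), (5, 0), (0, 1.25)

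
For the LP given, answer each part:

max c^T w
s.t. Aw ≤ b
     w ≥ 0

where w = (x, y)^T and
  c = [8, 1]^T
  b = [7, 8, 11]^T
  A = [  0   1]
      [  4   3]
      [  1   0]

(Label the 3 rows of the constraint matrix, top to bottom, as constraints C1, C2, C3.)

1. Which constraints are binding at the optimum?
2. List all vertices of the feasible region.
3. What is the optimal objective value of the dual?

1. C2, y ≥ 0
2. (0, 0), (2, 0), (0, 2.667)
3. 16 (by strong duality, equal to the primal optimum)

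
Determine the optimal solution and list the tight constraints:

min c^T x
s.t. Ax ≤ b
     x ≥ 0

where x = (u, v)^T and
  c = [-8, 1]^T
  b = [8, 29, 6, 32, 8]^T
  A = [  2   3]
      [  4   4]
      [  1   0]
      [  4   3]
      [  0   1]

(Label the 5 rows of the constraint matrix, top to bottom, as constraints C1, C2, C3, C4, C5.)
Optimal: u = 4, v = 0
Binding: C1, v ≥ 0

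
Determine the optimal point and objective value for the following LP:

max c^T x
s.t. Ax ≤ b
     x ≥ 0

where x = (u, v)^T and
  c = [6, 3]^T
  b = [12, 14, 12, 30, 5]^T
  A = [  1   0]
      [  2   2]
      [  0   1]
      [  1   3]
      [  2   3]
u = 2.5, v = 0, z = 15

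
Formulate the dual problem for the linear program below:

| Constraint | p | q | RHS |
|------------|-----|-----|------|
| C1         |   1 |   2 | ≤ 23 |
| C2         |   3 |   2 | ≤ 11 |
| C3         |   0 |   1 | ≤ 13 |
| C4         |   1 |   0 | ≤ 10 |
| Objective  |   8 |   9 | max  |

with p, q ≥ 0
Minimize: z = 23y1 + 11y2 + 13y3 + 10y4

Subject to:
  C1: -y1 - 3y2 - y4 ≤ -8
  C2: -2y1 - 2y2 - y3 ≤ -9
  y1, y2, y3, y4 ≥ 0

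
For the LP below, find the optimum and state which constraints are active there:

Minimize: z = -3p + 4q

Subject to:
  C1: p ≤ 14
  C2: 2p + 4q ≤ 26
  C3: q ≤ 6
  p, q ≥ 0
Optimal: p = 13, q = 0
Binding: C2, q ≥ 0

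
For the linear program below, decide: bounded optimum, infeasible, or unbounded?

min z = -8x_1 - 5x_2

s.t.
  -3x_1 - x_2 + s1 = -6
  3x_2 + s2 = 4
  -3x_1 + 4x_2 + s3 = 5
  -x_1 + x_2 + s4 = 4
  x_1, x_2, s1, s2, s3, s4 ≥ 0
Feasible point: (2, 0) satisfies every constraint, so the LP is feasible.
Direction d = (1, 0): for each constraint row a, a·d ≤ 0 —
  (-3)(1) + (-1)(0) = -3 ≤ 0
  (0)(1) + (3)(0) = 0 ≤ 0
  (-3)(1) + (4)(0) = -3 ≤ 0
  (-1)(1) + (1)(0) = -1 ≤ 0
and d ≥ 0, so (2, 0) + t·d stays feasible for every t ≥ 0. Along this ray z = -8x_1 - 5x_2 changes by -8 per unit t, so z → −∞.

Unbounded — the objective can decrease without bound over the feasible region.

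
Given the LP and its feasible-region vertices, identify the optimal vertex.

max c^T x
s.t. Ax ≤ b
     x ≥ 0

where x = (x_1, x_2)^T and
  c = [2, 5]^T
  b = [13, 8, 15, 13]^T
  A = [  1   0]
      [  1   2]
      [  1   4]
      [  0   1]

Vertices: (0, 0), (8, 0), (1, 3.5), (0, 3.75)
(1, 3.5) with z = 19.5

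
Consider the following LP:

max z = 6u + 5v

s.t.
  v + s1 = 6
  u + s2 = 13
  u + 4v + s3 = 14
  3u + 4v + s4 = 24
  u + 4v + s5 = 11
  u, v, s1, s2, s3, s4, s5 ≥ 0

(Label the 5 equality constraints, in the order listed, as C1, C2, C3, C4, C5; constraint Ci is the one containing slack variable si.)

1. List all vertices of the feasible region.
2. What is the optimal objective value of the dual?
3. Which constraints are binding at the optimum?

1. (0, 0), (8, 0), (6.5, 1.125), (0, 2.75)
2. 48 (by strong duality, equal to the primal optimum)
3. C4, v ≥ 0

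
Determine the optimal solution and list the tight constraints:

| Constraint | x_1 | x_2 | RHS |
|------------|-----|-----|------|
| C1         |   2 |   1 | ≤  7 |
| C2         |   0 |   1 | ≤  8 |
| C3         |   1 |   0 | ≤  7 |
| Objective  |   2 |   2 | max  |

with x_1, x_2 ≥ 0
Optimal: x_1 = 0, x_2 = 7
Slack at optimum:
  C1: slack = 0 (binding)
  C2: slack = 1
  C3: slack = 7
  x_1 ≥ 0: x_1 = 0 (binding)
  x_2 ≥ 0: x_2 = 7
Binding constraints: C1, x_1 ≥ 0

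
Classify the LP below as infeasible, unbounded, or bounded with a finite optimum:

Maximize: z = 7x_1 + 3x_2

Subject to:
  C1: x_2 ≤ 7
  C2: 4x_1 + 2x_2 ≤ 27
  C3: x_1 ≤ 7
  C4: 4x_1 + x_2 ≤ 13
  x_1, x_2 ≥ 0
The point (1.5, 7) satisfies every constraint, so the LP is feasible; the constraints give x_1 ≤ 7 and x_2 ≤ 7, which with x_1, x_2 ≥ 0 keep the feasible region inside a bounded box. A feasible, bounded LP attains a finite optimum at a vertex.

Evaluating z = 7x_1 + 3x_2 at each vertex:
  (0, 0): z = 0
  (3.25, 0): z = 22.75
  (1.5, 7): z = 31.5
  (0, 7): z = 21

Bounded optimum: z* = 31.5 at (1.5, 7).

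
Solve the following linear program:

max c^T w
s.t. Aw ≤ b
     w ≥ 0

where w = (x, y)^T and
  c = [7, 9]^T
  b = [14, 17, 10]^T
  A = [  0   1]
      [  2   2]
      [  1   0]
Each vertex is the intersection of two constraint boundaries that also satisfies all remaining constraints:
  x = 0 and y = 0 → (0, 0)
  2x + 2y = 17 and y = 0 → (8.5, 0)
  2x + 2y = 17 and x = 0 → (0, 8.5)

Evaluating z = 7x + 9y at each vertex:
  (0, 0): z = 0
  (8.5, 0): z = 59.5
  (0, 8.5): z = 76.5

The maximum is at (0, 8.5) with z = 76.5.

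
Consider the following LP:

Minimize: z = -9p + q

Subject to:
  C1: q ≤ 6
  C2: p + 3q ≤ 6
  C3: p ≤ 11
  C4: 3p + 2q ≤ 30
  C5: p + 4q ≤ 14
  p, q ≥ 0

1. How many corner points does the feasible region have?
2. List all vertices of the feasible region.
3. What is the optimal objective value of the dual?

1. 3
2. (0, 0), (6, 0), (0, 2)
3. -54 (by strong duality, equal to the primal optimum)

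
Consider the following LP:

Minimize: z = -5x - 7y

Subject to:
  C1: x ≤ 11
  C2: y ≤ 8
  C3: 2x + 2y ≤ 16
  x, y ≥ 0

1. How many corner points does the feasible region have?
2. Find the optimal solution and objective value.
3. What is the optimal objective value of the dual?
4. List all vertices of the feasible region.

1. 3
2. x = 0, y = 8, z = -56
3. -56 (by strong duality, equal to the primal optimum)
4. (0, 0), (8, 0), (0, 8)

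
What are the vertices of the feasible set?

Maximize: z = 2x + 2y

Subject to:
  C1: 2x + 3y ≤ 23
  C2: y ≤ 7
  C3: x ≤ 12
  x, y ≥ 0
Each vertex is the intersection of two constraint boundaries that also satisfies all remaining constraints:
  x = 0 and y = 0 → (0, 0)
  2x + 3y = 23 and y = 0 → (11.5, 0)
  2x + 3y = 23 and y = 7 → (1, 7)
  y = 7 and x = 0 → (0, 7)

Vertices: (0, 0), (11.5, 0), (1, 7), (0, 7)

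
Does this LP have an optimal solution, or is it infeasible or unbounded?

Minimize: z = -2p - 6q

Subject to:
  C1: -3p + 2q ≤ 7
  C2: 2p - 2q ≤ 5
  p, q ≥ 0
Feasible point: (0, 0) satisfies every constraint, so the LP is feasible.
Direction d = (1, 1): for each constraint row a, a·d ≤ 0 —
  (-3)(1) + (2)(1) = -1 ≤ 0
  (2)(1) + (-2)(1) = 0 ≤ 0
and d ≥ 0, so (0, 0) + t·d stays feasible for every t ≥ 0. Along this ray z = -2p - 6q changes by -8 per unit t, so z → −∞.

Unbounded: there is a feasible ray along which z → −∞.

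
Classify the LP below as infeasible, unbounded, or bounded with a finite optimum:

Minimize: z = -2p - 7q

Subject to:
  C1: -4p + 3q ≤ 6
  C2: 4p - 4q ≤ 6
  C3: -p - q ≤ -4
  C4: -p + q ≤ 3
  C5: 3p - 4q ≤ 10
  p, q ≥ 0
Feasible point: (1, 3) satisfies every constraint, so the LP is feasible.
Direction d = (1, 1): for each constraint row a, a·d ≤ 0 —
  (-4)(1) + (3)(1) = -1 ≤ 0
  (4)(1) + (-4)(1) = 0 ≤ 0
  (-1)(1) + (-1)(1) = -2 ≤ 0
  (-1)(1) + (1)(1) = 0 ≤ 0
  (3)(1) + (-4)(1) = -1 ≤ 0
and d ≥ 0, so (1, 3) + t·d stays feasible for every t ≥ 0. Along this ray z = -2p - 7q changes by -9 per unit t, so z → −∞.

Unbounded: there is a feasible ray along which z → −∞.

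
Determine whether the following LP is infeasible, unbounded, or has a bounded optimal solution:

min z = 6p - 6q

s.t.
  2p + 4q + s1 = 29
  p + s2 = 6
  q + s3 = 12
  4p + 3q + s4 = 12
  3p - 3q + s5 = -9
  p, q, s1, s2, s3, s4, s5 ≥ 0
The point (0, 4) satisfies every constraint, so the LP is feasible; the constraints give p ≤ 6 and q ≤ 12, which with p, q ≥ 0 keep the feasible region inside a bounded box. A feasible, bounded LP attains a finite optimum at a vertex.

Evaluating z = 6p - 6q at each vertex:
  (0, 3): z = -18
  (0.4286, 3.429): z = -18
  (0, 4): z = -24

Bounded optimum: z* = -24 at (0, 4).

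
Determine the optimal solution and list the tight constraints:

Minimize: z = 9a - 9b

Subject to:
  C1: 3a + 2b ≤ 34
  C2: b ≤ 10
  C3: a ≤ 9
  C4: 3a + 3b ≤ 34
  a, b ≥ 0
Optimal: a = 0, b = 10
Slack at optimum:
  C1: slack = 14
  C2: slack = 0 (binding)
  C3: slack = 9
  C4: slack = 4
  a ≥ 0: a = 0 (binding)
  b ≥ 0: b = 10
Binding constraints: C2, a ≥ 0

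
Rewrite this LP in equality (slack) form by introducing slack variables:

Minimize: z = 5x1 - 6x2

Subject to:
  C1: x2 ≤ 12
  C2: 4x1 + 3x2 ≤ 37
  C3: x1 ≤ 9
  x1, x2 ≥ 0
min z = 5x1 - 6x2

s.t.
  x2 + s1 = 12
  4x1 + 3x2 + s2 = 37
  x1 + s3 = 9
  x1, x2, s1, s2, s3 ≥ 0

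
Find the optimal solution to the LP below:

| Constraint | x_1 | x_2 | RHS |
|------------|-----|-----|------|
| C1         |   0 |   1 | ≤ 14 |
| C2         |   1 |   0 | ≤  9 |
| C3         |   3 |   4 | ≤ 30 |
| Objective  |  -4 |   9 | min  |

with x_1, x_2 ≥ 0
x_1 = 9, x_2 = 0, z = -36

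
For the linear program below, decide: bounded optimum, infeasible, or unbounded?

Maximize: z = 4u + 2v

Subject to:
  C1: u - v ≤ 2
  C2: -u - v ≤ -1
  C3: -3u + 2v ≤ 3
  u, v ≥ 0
Feasible point: (0, 1) satisfies every constraint, so the LP is feasible.
Direction d = (1, 1): for each constraint row a, a·d ≤ 0 —
  (1)(1) + (-1)(1) = 0 ≤ 0
  (-1)(1) + (-1)(1) = -2 ≤ 0
  (-3)(1) + (2)(1) = -1 ≤ 0
and d ≥ 0, so (0, 1) + t·d stays feasible for every t ≥ 0. Along this ray z = 4u + 2v changes by 6 per unit t, so z → +∞.

Unbounded — the objective can increase without bound over the feasible region.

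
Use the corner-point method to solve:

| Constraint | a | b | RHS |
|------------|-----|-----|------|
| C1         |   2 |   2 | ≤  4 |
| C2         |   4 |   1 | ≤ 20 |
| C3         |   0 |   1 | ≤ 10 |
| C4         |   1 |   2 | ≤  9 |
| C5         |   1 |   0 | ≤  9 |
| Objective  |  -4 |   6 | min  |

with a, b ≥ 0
a = 2, b = 0, z = -8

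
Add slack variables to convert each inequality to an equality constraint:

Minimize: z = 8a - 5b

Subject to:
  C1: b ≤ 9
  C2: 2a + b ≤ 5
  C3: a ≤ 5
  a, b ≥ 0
min z = 8a - 5b

s.t.
  b + s1 = 9
  2a + b + s2 = 5
  a + s3 = 5
  a, b, s1, s2, s3 ≥ 0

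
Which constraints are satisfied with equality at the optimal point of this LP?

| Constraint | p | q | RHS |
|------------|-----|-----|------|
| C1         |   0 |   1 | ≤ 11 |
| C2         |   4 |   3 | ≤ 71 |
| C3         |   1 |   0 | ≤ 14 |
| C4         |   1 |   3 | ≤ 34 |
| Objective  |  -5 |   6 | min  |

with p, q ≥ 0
Optimal: p = 14, q = 0
Binding: C3, q ≥ 0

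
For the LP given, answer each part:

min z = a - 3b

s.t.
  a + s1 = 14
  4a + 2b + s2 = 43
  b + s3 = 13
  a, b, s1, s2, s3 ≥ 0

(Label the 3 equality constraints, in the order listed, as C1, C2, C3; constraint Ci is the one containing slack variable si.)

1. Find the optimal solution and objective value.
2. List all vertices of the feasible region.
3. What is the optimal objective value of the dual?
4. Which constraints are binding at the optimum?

1. a = 0, b = 13, z = -39
2. (0, 0), (10.75, 0), (4.25, 13), (0, 13)
3. -39 (by strong duality, equal to the primal optimum)
4. C3, a ≥ 0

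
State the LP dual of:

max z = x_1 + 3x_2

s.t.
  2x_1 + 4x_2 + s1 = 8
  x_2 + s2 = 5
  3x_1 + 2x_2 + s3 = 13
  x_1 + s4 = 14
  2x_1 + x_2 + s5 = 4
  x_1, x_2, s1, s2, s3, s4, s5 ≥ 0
Minimize: z = 8y1 + 5y2 + 13y3 + 14y4 + 4y5

Subject to:
  C1: -2y1 - 3y3 - y4 - 2y5 ≤ -1
  C2: -4y1 - y2 - 2y3 - y5 ≤ -3
  y1, y2, y3, y4, y5 ≥ 0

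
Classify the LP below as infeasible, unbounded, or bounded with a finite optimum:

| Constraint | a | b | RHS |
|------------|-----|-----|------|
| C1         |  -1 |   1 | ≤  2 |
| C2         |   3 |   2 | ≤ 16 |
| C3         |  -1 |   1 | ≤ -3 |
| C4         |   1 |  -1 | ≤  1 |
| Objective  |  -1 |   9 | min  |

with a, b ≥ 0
C4 requires a - b ≤ 1, while C3 (-a + b ≤ -3) is equivalent to a - b ≥ 3. Together they would need 3 ≤ a - b ≤ 1, which is impossible since 3 > 1. No point satisfies all constraints.

Infeasible — the constraint set is empty.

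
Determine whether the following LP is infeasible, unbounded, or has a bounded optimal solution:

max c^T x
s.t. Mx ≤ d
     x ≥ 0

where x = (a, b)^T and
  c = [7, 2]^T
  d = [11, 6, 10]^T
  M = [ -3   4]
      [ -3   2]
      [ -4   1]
Feasible point: (0, 0) satisfies every constraint, so the LP is feasible.
Direction d = (1, 0): for each constraint row a, a·d ≤ 0 —
  (-3)(1) + (4)(0) = -3 ≤ 0
  (-3)(1) + (2)(0) = -3 ≤ 0
  (-4)(1) + (1)(0) = -4 ≤ 0
and d ≥ 0, so (0, 0) + t·d stays feasible for every t ≥ 0. Along this ray z = 7a + 2b changes by 7 per unit t, so z → +∞.

The LP is unbounded; z can be made arbitrarily large.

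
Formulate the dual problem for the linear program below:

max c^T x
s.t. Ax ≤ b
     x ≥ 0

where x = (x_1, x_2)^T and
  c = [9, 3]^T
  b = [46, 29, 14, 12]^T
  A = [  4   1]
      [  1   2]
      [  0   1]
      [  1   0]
Minimize: z = 46y1 + 29y2 + 14y3 + 12y4

Subject to:
  C1: -4y1 - y2 - y4 ≤ -9
  C2: -y1 - 2y2 - y3 ≤ -3
  y1, y2, y3, y4 ≥ 0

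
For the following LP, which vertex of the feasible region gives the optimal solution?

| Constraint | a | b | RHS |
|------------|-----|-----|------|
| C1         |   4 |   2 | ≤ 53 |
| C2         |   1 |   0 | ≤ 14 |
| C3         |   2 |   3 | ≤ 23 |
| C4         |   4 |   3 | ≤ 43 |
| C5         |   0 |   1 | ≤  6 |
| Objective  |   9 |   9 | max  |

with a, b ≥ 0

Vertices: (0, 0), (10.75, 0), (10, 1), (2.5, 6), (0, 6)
Evaluating z = 9a + 9b at each vertex:
  (0, 0): z = 0
  (10.75, 0): z = 96.75
  (10, 1): z = 99
  (2.5, 6): z = 76.5
  (0, 6): z = 54

The largest value is z = 99, attained at (10, 1).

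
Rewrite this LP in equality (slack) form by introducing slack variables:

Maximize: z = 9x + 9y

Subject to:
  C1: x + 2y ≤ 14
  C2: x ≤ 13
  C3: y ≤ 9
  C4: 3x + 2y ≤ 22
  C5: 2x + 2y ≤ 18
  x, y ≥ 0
max z = 9x + 9y

s.t.
  x + 2y + s1 = 14
  x + s2 = 13
  y + s3 = 9
  3x + 2y + s4 = 22
  2x + 2y + s5 = 18
  x, y, s1, s2, s3, s4, s5 ≥ 0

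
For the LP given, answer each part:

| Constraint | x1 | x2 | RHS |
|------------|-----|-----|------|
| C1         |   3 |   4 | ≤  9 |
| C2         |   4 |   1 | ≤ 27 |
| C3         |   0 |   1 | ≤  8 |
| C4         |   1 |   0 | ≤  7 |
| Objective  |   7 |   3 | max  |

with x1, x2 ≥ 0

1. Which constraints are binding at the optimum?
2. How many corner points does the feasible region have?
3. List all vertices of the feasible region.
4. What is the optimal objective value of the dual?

1. C1, x2 ≥ 0
2. 3
3. (0, 0), (3, 0), (0, 2.25)
4. 21 (by strong duality, equal to the primal optimum)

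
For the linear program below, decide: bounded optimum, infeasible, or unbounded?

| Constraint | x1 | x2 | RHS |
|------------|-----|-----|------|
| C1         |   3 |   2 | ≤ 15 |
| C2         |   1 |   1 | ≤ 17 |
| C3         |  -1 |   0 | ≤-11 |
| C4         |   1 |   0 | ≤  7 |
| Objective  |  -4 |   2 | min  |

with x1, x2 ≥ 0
C4 requires x1 ≤ 7, while C3 (-x1 ≤ -11) is equivalent to x1 ≥ 11. Together they would need 11 ≤ x1 ≤ 7, which is impossible since 11 > 7. No point satisfies all constraints.

The feasible region is empty; the LP is infeasible.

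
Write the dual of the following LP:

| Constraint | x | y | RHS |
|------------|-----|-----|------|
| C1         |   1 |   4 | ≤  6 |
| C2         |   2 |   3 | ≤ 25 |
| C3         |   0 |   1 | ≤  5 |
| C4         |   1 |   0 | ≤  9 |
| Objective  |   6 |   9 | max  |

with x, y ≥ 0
Minimize: z = 6y1 + 25y2 + 5y3 + 9y4

Subject to:
  C1: -y1 - 2y2 - y4 ≤ -6
  C2: -4y1 - 3y2 - y3 ≤ -9
  y1, y2, y3, y4 ≥ 0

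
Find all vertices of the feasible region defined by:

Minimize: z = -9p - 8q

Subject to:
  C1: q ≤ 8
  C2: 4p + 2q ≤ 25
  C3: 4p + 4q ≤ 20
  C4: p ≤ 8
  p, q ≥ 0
Each vertex is the intersection of two constraint boundaries that also satisfies all remaining constraints:
  p = 0 and q = 0 → (0, 0)
  4p + 4q = 20 and q = 0 → (5, 0)
  4p + 4q = 20 and p = 0 → (0, 5)

Vertices: (0, 0), (5, 0), (0, 5)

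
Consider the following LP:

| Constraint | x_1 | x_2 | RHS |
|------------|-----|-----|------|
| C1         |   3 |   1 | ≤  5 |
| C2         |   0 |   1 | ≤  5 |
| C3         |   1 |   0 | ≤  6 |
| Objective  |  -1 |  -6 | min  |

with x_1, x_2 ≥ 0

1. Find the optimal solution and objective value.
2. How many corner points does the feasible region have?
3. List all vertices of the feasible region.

1. x_1 = 0, x_2 = 5, z = -30
2. 3
3. (0, 0), (1.667, 0), (0, 5)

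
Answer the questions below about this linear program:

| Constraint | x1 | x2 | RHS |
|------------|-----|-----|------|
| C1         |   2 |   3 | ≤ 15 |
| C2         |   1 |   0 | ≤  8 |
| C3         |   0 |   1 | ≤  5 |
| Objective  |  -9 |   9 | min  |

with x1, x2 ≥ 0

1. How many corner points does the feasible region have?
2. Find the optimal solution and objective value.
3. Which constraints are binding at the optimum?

1. 3
2. x1 = 7.5, x2 = 0, z = -67.5
3. C1, x2 ≥ 0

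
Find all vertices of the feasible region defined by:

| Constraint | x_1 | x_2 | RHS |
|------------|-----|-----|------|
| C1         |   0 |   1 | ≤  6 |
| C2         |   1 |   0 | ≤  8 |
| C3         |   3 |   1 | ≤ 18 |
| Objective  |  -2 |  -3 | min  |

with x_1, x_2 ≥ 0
Each vertex is the intersection of two constraint boundaries that also satisfies all remaining constraints:
  x_1 = 0 and x_2 = 0 → (0, 0)
  3x_1 + x_2 = 18 and x_2 = 0 → (6, 0)
  x_2 = 6 and 3x_1 + x_2 = 18 → (4, 6)
  x_2 = 6 and x_1 = 0 → (0, 6)

Vertices: (0, 0), (6, 0), (4, 6), (0, 6)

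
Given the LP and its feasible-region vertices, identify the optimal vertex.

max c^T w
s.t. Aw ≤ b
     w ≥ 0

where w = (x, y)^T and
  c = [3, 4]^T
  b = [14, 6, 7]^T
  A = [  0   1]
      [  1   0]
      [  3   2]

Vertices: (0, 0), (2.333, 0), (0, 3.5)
Evaluating z = 3x + 4y at each vertex:
  (0, 0): z = 0
  (2.333, 0): z = 7
  (0, 3.5): z = 14

The largest value is z = 14, attained at (0, 3.5).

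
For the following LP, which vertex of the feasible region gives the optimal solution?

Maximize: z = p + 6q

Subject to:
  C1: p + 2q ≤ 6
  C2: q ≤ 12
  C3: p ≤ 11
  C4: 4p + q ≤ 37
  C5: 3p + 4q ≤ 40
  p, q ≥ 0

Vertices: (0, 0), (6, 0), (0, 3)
Evaluating z = p + 6q at each vertex:
  (0, 0): z = 0
  (6, 0): z = 6
  (0, 3): z = 18

The largest value is z = 18, attained at (0, 3).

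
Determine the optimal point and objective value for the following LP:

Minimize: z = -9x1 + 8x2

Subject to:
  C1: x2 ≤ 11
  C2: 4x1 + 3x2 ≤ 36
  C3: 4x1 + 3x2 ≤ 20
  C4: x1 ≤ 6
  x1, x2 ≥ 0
Each vertex is the intersection of two constraint boundaries that also satisfies all remaining constraints:
  x1 = 0 and x2 = 0 → (0, 0)
  4x1 + 3x2 = 20 and x2 = 0 → (5, 0)
  4x1 + 3x2 = 20 and x1 = 0 → (0, 6.667)

Evaluating z = -9x1 + 8x2 at each vertex:
  (0, 0): z = 0
  (5, 0): z = -45
  (0, 6.667): z = 53.33

The minimum is at (5, 0) with z = -45.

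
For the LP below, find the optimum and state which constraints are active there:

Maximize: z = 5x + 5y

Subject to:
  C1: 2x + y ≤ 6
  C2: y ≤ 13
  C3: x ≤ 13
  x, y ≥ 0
Optimal: x = 0, y = 6
Slack at optimum:
  C1: slack = 0 (binding)
  C2: slack = 7
  C3: slack = 13
  x ≥ 0: x = 0 (binding)
  y ≥ 0: y = 6
Binding constraints: C1, x ≥ 0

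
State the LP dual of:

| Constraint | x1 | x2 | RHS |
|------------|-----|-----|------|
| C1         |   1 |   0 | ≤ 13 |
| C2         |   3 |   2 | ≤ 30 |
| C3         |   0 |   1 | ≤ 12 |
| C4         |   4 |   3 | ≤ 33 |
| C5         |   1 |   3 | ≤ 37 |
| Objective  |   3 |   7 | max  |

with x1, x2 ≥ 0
Minimize: z = 13y1 + 30y2 + 12y3 + 33y4 + 37y5

Subject to:
  C1: -y1 - 3y2 - 4y4 - y5 ≤ -3
  C2: -2y2 - y3 - 3y4 - 3y5 ≤ -7
  y1, y2, y3, y4, y5 ≥ 0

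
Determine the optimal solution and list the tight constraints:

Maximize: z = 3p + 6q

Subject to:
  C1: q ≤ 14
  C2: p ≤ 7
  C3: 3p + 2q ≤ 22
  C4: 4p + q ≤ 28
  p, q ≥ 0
Optimal: p = 0, q = 11
Slack at optimum:
  C1: slack = 3
  C2: slack = 7
  C3: slack = 0 (binding)
  C4: slack = 17
  p ≥ 0: p = 0 (binding)
  q ≥ 0: q = 11
Binding constraints: C3, p ≥ 0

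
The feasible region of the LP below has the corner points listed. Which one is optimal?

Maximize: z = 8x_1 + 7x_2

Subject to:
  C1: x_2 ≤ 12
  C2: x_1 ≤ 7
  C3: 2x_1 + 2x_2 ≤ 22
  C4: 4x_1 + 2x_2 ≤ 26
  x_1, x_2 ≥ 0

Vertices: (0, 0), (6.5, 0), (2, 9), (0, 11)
Evaluating z = 8x_1 + 7x_2 at each vertex:
  (0, 0): z = 0
  (6.5, 0): z = 52
  (2, 9): z = 79
  (0, 11): z = 77

The largest value is z = 79, attained at (2, 9).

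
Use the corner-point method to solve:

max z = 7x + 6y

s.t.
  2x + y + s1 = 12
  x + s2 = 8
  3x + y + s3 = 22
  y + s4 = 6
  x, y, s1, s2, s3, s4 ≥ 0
Each vertex is the intersection of two constraint boundaries that also satisfies all remaining constraints:
  x = 0 and y = 0 → (0, 0)
  2x + y = 12 and y = 0 → (6, 0)
  2x + y = 12 and y = 6 → (3, 6)
  y = 6 and x = 0 → (0, 6)

Evaluating z = 7x + 6y at each vertex:
  (0, 0): z = 0
  (6, 0): z = 42
  (3, 6): z = 57
  (0, 6): z = 36

The maximum is at (3, 6) with z = 57.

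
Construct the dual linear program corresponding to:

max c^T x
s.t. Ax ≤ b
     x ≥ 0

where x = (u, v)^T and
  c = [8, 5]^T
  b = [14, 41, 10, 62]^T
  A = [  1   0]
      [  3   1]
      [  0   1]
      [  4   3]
Minimize: z = 14y1 + 41y2 + 10y3 + 62y4

Subject to:
  C1: -y1 - 3y2 - 4y4 ≤ -8
  C2: -y2 - y3 - 3y4 ≤ -5
  y1, y2, y3, y4 ≥ 0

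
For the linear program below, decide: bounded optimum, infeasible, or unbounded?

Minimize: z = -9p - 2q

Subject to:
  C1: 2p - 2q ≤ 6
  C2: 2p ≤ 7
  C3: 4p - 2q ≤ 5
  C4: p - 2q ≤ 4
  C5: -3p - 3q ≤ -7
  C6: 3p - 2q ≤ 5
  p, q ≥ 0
Feasible point: (0, 3) satisfies every constraint, so the LP is feasible.
Direction d = (0, 1): for each constraint row a, a·d ≤ 0 —
  (2)(0) + (-2)(1) = -2 ≤ 0
  (2)(0) + (0)(1) = 0 ≤ 0
  (4)(0) + (-2)(1) = -2 ≤ 0
  (1)(0) + (-2)(1) = -2 ≤ 0
  (-3)(0) + (-3)(1) = -3 ≤ 0
  (3)(0) + (-2)(1) = -2 ≤ 0
and d ≥ 0, so (0, 3) + t·d stays feasible for every t ≥ 0. Along this ray z = -9p - 2q changes by -2 per unit t, so z → −∞.

Unbounded: there is a feasible ray along which z → −∞.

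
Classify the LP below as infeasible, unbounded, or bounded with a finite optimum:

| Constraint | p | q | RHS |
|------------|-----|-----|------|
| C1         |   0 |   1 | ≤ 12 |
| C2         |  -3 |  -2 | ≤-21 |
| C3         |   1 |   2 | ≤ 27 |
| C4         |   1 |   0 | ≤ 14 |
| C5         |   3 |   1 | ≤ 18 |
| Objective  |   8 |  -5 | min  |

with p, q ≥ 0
The point (0, 12) satisfies every constraint, so the LP is feasible; the constraints give p ≤ 14 and q ≤ 12, which with p, q ≥ 0 keep the feasible region inside a bounded box. A feasible, bounded LP attains a finite optimum at a vertex.

Feasible with finite optimum z* = -60 at (0, 12).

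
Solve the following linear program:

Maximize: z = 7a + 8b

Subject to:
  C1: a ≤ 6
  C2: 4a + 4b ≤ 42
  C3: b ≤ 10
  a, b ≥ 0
Each vertex is the intersection of two constraint boundaries that also satisfies all remaining constraints:
  a = 0 and b = 0 → (0, 0)
  a = 6 and b = 0 → (6, 0)
  a = 6 and 4a + 4b = 42 → (6, 4.5)
  4a + 4b = 42 and b = 10 → (0.5, 10)
  b = 10 and a = 0 → (0, 10)

Evaluating z = 7a + 8b at each vertex:
  (0, 0): z = 0
  (6, 0): z = 42
  (6, 4.5): z = 78
  (0.5, 10): z = 83.5
  (0, 10): z = 80

The maximum is at (0.5, 10) with z = 83.5.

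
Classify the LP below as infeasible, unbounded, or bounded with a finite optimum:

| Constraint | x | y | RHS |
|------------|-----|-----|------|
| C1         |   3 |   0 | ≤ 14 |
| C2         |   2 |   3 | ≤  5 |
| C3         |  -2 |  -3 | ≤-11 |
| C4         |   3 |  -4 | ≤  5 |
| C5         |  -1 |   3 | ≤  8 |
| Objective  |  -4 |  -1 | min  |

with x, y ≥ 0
C2 requires 2x + 3y ≤ 5, while C3 (-2x - 3y ≤ -11) is equivalent to 2x + 3y ≥ 11. Together they would need 11 ≤ 2x + 3y ≤ 5, which is impossible since 11 > 5. No point satisfies all constraints.

Infeasible — the constraint set is empty.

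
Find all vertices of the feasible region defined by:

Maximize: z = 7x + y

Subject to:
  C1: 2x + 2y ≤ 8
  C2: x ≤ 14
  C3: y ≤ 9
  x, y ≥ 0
Each vertex is the intersection of two constraint boundaries that also satisfies all remaining constraints:
  x = 0 and y = 0 → (0, 0)
  2x + 2y = 8 and y = 0 → (4, 0)
  2x + 2y = 8 and x = 0 → (0, 4)

Vertices: (0, 0), (4, 0), (0, 4)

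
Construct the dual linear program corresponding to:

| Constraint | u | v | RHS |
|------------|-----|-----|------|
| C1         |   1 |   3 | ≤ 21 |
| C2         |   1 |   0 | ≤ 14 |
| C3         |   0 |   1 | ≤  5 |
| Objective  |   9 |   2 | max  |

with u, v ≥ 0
Minimize: z = 21y1 + 14y2 + 5y3

Subject to:
  C1: -y1 - y2 ≤ -9
  C2: -3y1 - y3 ≤ -2
  y1, y2, y3 ≥ 0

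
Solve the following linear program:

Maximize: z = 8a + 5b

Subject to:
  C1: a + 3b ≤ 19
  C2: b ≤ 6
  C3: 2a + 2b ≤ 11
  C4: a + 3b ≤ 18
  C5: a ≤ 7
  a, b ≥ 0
Each vertex is the intersection of two constraint boundaries that also satisfies all remaining constraints:
  a = 0 and b = 0 → (0, 0)
  2a + 2b = 11 and b = 0 → (5.5, 0)
  2a + 2b = 11 and a = 0 → (0, 5.5)

Evaluating z = 8a + 5b at each vertex:
  (0, 0): z = 0
  (5.5, 0): z = 44
  (0, 5.5): z = 27.5

The maximum is at (5.5, 0) with z = 44.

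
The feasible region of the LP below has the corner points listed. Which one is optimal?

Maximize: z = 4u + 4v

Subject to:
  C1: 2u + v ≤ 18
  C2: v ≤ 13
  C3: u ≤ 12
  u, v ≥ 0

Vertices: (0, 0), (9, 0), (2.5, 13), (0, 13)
Evaluating z = 4u + 4v at each vertex:
  (0, 0): z = 0
  (9, 0): z = 36
  (2.5, 13): z = 62
  (0, 13): z = 52

The largest value is z = 62, attained at (2.5, 13).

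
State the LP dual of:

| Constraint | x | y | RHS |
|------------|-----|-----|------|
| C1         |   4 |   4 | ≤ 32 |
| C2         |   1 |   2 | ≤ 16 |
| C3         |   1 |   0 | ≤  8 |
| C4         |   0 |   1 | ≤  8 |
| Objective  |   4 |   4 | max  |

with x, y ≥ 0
Minimize: z = 32y1 + 16y2 + 8y3 + 8y4

Subject to:
  C1: -4y1 - y2 - y3 ≤ -4
  C2: -4y1 - 2y2 - y4 ≤ -4
  y1, y2, y3, y4 ≥ 0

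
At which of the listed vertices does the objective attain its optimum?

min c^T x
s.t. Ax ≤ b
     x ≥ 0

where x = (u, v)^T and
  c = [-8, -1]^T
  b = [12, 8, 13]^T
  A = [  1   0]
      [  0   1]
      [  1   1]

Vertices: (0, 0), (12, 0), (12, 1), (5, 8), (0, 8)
Evaluating z = -8u - v at each vertex:
  (0, 0): z = 0
  (12, 0): z = -96
  (12, 1): z = -97
  (5, 8): z = -48
  (0, 8): z = -8

The smallest value is z = -97, attained at (12, 1).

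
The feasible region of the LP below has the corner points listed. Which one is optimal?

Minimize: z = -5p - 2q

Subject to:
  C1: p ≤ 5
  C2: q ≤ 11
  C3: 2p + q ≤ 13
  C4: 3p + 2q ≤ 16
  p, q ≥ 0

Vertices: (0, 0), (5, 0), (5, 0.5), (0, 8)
Evaluating z = -5p - 2q at each vertex:
  (0, 0): z = 0
  (5, 0): z = -25
  (5, 0.5): z = -26
  (0, 8): z = -16

The smallest value is z = -26, attained at (5, 0.5).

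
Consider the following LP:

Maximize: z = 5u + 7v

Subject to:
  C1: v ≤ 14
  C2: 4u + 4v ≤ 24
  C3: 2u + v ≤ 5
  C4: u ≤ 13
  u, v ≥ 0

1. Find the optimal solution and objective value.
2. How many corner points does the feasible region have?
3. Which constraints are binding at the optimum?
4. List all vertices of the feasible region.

1. u = 0, v = 5, z = 35
2. 3
3. C3, u ≥ 0
4. (0, 0), (2.5, 0), (0, 5)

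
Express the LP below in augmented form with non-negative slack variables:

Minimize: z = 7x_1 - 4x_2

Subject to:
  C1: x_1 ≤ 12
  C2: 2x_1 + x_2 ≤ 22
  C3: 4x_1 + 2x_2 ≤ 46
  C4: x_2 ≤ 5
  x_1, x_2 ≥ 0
min z = 7x_1 - 4x_2

s.t.
  x_1 + s1 = 12
  2x_1 + x_2 + s2 = 22
  4x_1 + 2x_2 + s3 = 46
  x_2 + s4 = 5
  x_1, x_2, s1, s2, s3, s4 ≥ 0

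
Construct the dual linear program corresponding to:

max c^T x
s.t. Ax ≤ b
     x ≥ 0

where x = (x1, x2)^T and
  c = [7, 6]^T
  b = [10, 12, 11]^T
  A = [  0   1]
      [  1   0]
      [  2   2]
Minimize: z = 10y1 + 12y2 + 11y3

Subject to:
  C1: -y2 - 2y3 ≤ -7
  C2: -y1 - 2y3 ≤ -6
  y1, y2, y3 ≥ 0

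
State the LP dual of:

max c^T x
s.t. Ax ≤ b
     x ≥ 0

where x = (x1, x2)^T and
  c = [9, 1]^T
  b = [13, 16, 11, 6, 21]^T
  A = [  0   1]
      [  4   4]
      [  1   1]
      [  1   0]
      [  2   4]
Minimize: z = 13y1 + 16y2 + 11y3 + 6y4 + 21y5

Subject to:
  C1: -4y2 - y3 - y4 - 2y5 ≤ -9
  C2: -y1 - 4y2 - y3 - 4y5 ≤ -1
  y1, y2, y3, y4, y5 ≥ 0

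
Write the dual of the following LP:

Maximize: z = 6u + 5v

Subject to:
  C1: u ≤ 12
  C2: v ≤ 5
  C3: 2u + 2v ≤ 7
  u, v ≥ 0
Minimize: z = 12y1 + 5y2 + 7y3

Subject to:
  C1: -y1 - 2y3 ≤ -6
  C2: -y2 - 2y3 ≤ -5
  y1, y2, y3 ≥ 0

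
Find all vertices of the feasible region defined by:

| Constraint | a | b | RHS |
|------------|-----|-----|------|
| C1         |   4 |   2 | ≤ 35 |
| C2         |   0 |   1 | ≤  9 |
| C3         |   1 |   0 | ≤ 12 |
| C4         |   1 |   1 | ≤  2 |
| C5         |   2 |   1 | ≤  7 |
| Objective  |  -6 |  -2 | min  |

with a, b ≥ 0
Each vertex is the intersection of two constraint boundaries that also satisfies all remaining constraints:
  a = 0 and b = 0 → (0, 0)
  a + b = 2 and b = 0 → (2, 0)
  a + b = 2 and a = 0 → (0, 2)

Vertices: (0, 0), (2, 0), (0, 2)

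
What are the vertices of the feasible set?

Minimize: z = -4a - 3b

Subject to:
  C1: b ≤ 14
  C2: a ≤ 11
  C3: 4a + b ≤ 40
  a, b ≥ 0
Each vertex is the intersection of two constraint boundaries that also satisfies all remaining constraints:
  a = 0 and b = 0 → (0, 0)
  4a + b = 40 and b = 0 → (10, 0)
  b = 14 and 4a + b = 40 → (6.5, 14)
  b = 14 and a = 0 → (0, 14)

Vertices: (0, 0), (10, 0), (6.5, 14), (0, 14)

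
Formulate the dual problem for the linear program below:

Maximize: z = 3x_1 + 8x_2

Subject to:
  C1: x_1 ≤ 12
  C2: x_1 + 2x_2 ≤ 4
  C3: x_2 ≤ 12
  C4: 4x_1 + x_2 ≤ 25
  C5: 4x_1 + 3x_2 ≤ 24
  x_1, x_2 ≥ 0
Minimize: z = 12y1 + 4y2 + 12y3 + 25y4 + 24y5

Subject to:
  C1: -y1 - y2 - 4y4 - 4y5 ≤ -3
  C2: -2y2 - y3 - y4 - 3y5 ≤ -8
  y1, y2, y3, y4, y5 ≥ 0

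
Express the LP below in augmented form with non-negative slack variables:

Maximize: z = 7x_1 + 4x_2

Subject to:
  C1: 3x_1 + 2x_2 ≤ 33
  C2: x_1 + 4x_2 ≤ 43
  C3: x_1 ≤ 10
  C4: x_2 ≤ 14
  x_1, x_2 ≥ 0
max z = 7x_1 + 4x_2

s.t.
  3x_1 + 2x_2 + s1 = 33
  x_1 + 4x_2 + s2 = 43
  x_1 + s3 = 10
  x_2 + s4 = 14
  x_1, x_2, s1, s2, s3, s4 ≥ 0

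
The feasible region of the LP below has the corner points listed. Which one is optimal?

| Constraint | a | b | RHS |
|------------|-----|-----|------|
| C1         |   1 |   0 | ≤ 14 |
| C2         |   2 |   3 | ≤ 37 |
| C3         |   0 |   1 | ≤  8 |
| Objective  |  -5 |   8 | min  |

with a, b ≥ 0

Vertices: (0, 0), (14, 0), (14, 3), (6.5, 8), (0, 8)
Evaluating z = -5a + 8b at each vertex:
  (0, 0): z = 0
  (14, 0): z = -70
  (14, 3): z = -46
  (6.5, 8): z = 31.5
  (0, 8): z = 64

The smallest value is z = -70, attained at (14, 0).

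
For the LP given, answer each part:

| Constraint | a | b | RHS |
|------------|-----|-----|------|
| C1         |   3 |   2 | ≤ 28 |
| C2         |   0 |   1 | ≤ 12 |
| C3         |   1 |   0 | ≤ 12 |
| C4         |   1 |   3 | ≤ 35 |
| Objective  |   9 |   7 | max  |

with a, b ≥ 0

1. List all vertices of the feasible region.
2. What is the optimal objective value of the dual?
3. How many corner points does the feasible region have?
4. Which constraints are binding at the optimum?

1. (0, 0), (9.333, 0), (2, 11), (0, 11.67)
2. 95 (by strong duality, equal to the primal optimum)
3. 4
4. C1, C4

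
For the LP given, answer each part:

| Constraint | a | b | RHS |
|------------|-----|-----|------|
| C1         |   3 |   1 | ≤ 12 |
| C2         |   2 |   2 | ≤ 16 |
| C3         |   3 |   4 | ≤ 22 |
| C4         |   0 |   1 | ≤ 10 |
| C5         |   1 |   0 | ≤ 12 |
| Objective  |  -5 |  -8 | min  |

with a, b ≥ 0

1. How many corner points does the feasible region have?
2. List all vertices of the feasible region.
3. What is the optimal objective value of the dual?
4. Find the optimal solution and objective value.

1. 4
2. (0, 0), (4, 0), (2.889, 3.333), (0, 5.5)
3. -44 (by strong duality, equal to the primal optimum)
4. a = 0, b = 5.5, z = -44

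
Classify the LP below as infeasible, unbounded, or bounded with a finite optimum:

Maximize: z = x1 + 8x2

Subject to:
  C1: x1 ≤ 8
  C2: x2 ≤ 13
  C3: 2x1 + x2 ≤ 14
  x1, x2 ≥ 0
The point (0.5, 13) satisfies every constraint, so the LP is feasible; the constraints give x1 ≤ 8 and x2 ≤ 13, which with x1, x2 ≥ 0 keep the feasible region inside a bounded box. A feasible, bounded LP attains a finite optimum at a vertex.

Evaluating z = x1 + 8x2 at each vertex:
  (0, 0): z = 0
  (7, 0): z = 7
  (0.5, 13): z = 104.5
  (0, 13): z = 104

The LP has an optimal solution: (0.5, 13) with z = 104.5.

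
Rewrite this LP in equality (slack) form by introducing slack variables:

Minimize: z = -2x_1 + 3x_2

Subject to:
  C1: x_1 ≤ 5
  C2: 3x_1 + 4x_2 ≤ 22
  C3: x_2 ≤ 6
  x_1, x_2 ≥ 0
min z = -2x_1 + 3x_2

s.t.
  x_1 + s1 = 5
  3x_1 + 4x_2 + s2 = 22
  x_2 + s3 = 6
  x_1, x_2, s1, s2, s3 ≥ 0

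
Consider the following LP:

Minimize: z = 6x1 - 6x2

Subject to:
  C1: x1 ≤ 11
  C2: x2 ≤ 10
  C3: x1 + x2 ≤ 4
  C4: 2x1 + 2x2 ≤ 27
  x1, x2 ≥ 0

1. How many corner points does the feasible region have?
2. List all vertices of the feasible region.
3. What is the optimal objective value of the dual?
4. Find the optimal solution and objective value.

1. 3
2. (0, 0), (4, 0), (0, 4)
3. -24 (by strong duality, equal to the primal optimum)
4. x1 = 0, x2 = 4, z = -24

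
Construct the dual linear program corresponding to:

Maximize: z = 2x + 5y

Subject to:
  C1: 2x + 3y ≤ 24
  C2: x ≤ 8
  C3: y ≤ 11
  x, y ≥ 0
Minimize: z = 24y1 + 8y2 + 11y3

Subject to:
  C1: -2y1 - y2 ≤ -2
  C2: -3y1 - y3 ≤ -5
  y1, y2, y3 ≥ 0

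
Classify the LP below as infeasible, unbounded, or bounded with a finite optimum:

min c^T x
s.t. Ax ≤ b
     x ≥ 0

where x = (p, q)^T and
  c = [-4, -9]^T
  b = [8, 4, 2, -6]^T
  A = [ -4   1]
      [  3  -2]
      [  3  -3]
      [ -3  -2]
Feasible point: (0, 3) satisfies every constraint, so the LP is feasible.
Direction d = (1, 4): for each constraint row a, a·d ≤ 0 —
  (-4)(1) + (1)(4) = 0 ≤ 0
  (3)(1) + (-2)(4) = -5 ≤ 0
  (3)(1) + (-3)(4) = -9 ≤ 0
  (-3)(1) + (-2)(4) = -11 ≤ 0
and d ≥ 0, so (0, 3) + t·d stays feasible for every t ≥ 0. Along this ray z = -4p - 9q changes by -40 per unit t, so z → −∞.

Unbounded — the objective can decrease without bound over the feasible region.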